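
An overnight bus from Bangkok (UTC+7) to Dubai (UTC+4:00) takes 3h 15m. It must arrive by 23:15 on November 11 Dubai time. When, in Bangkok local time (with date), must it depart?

Target arrival in UTC: 23:15 − 4:00 = 19:15 on Nov 11.
Subtract 3 hours 15 minutes → departure 16:00 UTC on Nov 11.
Bangkok is UTC+7:00: 16:00 + 7:00 = 23:00 on Nov 11.

23:00 on November 11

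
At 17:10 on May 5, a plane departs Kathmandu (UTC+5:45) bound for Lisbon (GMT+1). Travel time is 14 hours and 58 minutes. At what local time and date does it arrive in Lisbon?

03:23 on May 6

Convert departure to UTC: 17:10 − 5:45 = 11:25 UTC on May 5.
Add 14 hours 58 minutes travel time → 02:23 UTC (May 6).
Lisbon is UTC+1:00, so local arrival = 02:23 + 1:00 = 03:23 on May 6.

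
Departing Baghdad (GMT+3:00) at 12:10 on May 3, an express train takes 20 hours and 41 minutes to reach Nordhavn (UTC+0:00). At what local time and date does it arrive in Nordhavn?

Convert departure to UTC: 12:10 − 3:00 = 09:10 UTC on May 3.
Add 20 hours and 41 minutes travel time → 05:51 UTC (May 4).
Nordhavn is UTC+0, so local arrival is the same: 05:51 on May 4.

05:51 on May 4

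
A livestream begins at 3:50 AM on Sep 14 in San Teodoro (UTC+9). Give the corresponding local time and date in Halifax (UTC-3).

In UTC: 3:50 AM − 9:00 = 6:50 PM on Sep 13.
Halifax is UTC−3:00: 6:50 PM − 3:00 = 3:50 PM on Sep 13.

3:50 PM on September 13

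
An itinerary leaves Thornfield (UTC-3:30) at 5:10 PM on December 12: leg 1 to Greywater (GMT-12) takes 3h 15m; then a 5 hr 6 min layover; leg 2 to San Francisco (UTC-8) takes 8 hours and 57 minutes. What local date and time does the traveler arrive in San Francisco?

5:58 AM on December 13

Convert departure to UTC: 5:10 PM + 3:30 = 8:40 PM UTC on Dec 12.
Add 3 hours 15 minutes leg 1 → 11:55 PM UTC.
Add 5 hours 6 minutes layover in Greywater → 5:01 AM UTC (Dec 13).
Add 8 hours and 57 minutes leg 2 → 1:58 PM UTC.
San Francisco is UTC−8:00, so local arrival = 1:58 PM − 8:00 = 5:58 AM on Dec 13.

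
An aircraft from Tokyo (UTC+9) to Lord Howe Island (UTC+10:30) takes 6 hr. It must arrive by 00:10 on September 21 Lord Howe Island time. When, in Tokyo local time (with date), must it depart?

16:40 on Sep 20

Target arrival in UTC: 00:10 − 10:30 = 13:40 on Sep 20.
Subtract 6 hours → departure 07:40 UTC on Sep 20.
Tokyo is UTC+9:00: 07:40 + 9:00 = 16:40 on Sep 20.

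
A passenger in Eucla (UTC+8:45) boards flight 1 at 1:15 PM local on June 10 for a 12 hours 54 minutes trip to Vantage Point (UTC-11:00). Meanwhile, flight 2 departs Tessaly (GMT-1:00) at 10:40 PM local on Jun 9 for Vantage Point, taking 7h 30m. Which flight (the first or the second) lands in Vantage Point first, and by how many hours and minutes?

Flight 1 in UTC: 1:15 PM − 8:45 = 4:30 AM on Jun 10.
+12 hours 54 minutes → arrive 5:24 PM UTC on Jun 10.
Flight 2 in UTC: 10:40 PM + 1:00 = 11:40 PM on Jun 9.
+7 hours 30 minutes → arrive 7:10 AM UTC on Jun 10.
Flight 2 lands earlier by 10 hours 14 minutes.

the second, by 10 hours 14 minutes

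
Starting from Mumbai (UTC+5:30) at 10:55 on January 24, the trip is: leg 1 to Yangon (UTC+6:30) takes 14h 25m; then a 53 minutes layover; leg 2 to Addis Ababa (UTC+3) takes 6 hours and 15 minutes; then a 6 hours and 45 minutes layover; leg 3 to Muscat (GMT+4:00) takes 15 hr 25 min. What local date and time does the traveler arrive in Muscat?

Convert departure to UTC: 10:55 − 5:30 = 05:25 UTC on Jan 24.
Add 14 hours and 25 minutes leg 1 → 19:50 UTC.
Add 53 minutes layover in Yangon → 20:43 UTC.
Add 6 hours 15 minutes leg 2 → 02:58 UTC (Jan 25).
Add 6 hours 45 minutes layover in Addis Ababa → 09:43 UTC.
Add 15 hours 25 minutes leg 3 → 01:08 UTC (Jan 26).
Muscat is UTC+4:00, so local arrival = 01:08 + 4:00 = 05:08 on Jan 26.

05:08 on January 26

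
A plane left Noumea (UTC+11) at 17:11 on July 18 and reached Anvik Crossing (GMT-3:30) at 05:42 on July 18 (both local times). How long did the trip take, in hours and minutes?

Anvik Crossing is 14:30 behind Noumea.
Clock-face elapsed time (ignoring zones) is −11 hours 29 minutes.
Actual elapsed = −11 hours 29 minutes + 14:30 = 3 hours 1 minute.

3 hours 1 minute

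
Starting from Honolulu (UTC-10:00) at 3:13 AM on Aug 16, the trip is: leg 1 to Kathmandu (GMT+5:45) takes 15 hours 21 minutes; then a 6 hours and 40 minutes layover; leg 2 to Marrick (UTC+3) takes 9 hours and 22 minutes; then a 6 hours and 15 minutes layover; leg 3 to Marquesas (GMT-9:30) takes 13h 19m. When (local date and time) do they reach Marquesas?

6:40 AM on August 18

Convert departure to UTC: 3:13 AM + 10:00 = 1:13 PM UTC on Aug 16.
Add 15 hours and 21 minutes leg 1 → 4:34 AM UTC (Aug 17).
Add 6 hours and 40 minutes layover in Kathmandu → 11:14 AM UTC.
Add 9 hours 22 minutes leg 2 → 8:36 PM UTC.
Add 6 hours 15 minutes layover in Marrick → 2:51 AM UTC (Aug 18).
Add 13 hours 19 minutes leg 3 → 4:10 PM UTC.
Marquesas is UTC−9:30, so local arrival = 4:10 PM − 9:30 = 6:40 AM on Aug 18.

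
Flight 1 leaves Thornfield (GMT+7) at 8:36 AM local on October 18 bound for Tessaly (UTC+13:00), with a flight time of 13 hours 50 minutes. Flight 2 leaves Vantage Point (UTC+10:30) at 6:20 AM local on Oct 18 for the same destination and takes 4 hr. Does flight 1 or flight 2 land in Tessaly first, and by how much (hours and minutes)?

Flight 1 in UTC: 8:36 AM − 7:00 = 1:36 AM on Oct 18.
+13 hours 50 minutes → arrive 3:26 PM UTC on Oct 18.
Flight 2 in UTC: 6:20 AM − 10:30 = 7:50 PM on Oct 17.
+4 hours → arrive 11:50 PM UTC on Oct 17.
Flight 2 lands earlier by 15 hours 36 minutes.

the second, by 15 hours 36 minutes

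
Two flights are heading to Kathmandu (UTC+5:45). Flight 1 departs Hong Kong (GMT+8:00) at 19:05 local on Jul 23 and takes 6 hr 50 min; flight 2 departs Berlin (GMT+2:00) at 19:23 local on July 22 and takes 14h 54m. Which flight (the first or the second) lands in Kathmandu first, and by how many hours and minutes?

Flight 1 in UTC: 19:05 − 8:00 = 11:05 on Jul 23.
+6 hours and 50 minutes → arrive 17:55 UTC on Jul 23.
Flight 2 in UTC: 19:23 − 2:00 = 17:23 on Jul 22.
+14 hours and 54 minutes → arrive 08:17 UTC on Jul 23.
Flight 2 lands earlier by 9 hours 38 minutes.

the second, by 9 hours 38 minutes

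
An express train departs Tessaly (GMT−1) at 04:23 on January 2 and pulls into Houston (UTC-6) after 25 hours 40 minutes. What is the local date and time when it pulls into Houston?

01:03 on Jan 3

Houston is 5:00 behind Tessaly.
After 25 hours 40 minutes it is 06:03 (Jan 3) in Tessaly.
Shift by the zone difference: 06:03 − 5:00 = 01:03 on Jan 3 in Houston.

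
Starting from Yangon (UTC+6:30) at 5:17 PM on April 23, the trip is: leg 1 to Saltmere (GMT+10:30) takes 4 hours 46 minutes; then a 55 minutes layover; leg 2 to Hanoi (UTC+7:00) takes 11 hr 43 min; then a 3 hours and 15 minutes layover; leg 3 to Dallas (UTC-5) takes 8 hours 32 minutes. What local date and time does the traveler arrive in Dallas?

10:58 AM on Apr 24

Convert departure to UTC: 5:17 PM − 6:30 = 10:47 AM UTC on Apr 23.
Add 4 hours 46 minutes leg 1 → 3:33 PM UTC.
Add 55 minutes layover in Saltmere → 4:28 PM UTC.
Add 11 hours and 43 minutes leg 2 → 4:11 AM UTC (Apr 24).
Add 3 hours 15 minutes layover in Hanoi → 7:26 AM UTC.
Add 8 hours and 32 minutes leg 3 → 3:58 PM UTC.
Dallas is UTC−5:00, so local arrival = 3:58 PM − 5:00 = 10:58 AM on Apr 24.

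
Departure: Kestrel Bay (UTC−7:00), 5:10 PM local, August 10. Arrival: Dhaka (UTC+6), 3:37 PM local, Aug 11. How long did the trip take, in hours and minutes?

Departure in UTC: 5:10 PM + 7:00 = 12:10 AM on Aug 11.
Arrival in UTC: 3:37 PM − 6:00 = 9:37 AM on Aug 11.
Elapsed = 9:37 AM − 12:10 AM = 9 hours 27 minutes.

9 hours 27 minutes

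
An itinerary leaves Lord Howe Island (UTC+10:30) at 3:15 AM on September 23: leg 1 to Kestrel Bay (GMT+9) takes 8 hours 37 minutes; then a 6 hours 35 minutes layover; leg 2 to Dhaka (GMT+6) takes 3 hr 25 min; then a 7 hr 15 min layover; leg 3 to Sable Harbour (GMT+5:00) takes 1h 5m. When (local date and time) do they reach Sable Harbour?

Convert departure to UTC: 3:15 AM − 10:30 = 4:45 PM UTC on Sep 22.
Add 8 hours 37 minutes leg 1 → 1:22 AM UTC (Sep 23).
Add 6 hours 35 minutes layover in Kestrel Bay → 7:57 AM UTC.
Add 3 hours 25 minutes leg 2 → 11:22 AM UTC.
Add 7 hours and 15 minutes layover in Dhaka → 6:37 PM UTC.
Add 1 hour and 5 minutes leg 3 → 7:42 PM UTC.
Sable Harbour is UTC+5:00, so local arrival = 7:42 PM + 5:00 = 12:42 AM on Sep 24.

12:42 AM on September 24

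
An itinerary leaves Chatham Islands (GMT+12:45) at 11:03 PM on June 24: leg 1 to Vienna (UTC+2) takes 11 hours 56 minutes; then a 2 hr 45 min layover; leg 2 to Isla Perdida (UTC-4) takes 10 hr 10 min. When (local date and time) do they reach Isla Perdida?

Convert departure to UTC: 11:03 PM − 12:45 = 10:18 AM UTC on Jun 24.
Add 11 hours 56 minutes leg 1 → 10:14 PM UTC.
Add 2 hours 45 minutes layover in Vienna → 12:59 AM UTC (Jun 25).
Add 10 hours and 10 minutes leg 2 → 11:09 AM UTC.
Isla Perdida is UTC−4:00, so local arrival = 11:09 AM − 4:00 = 7:09 AM on Jun 25.

7:09 AM on June 25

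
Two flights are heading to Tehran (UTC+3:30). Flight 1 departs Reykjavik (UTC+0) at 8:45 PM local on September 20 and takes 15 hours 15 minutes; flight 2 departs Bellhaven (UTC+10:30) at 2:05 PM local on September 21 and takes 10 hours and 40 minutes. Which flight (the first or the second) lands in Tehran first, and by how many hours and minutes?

the first, by 2 hours 15 minutes

Flight 1 departs at 8:45 PM UTC (Sep 20).
+15 hours and 15 minutes → arrive 12:00 PM UTC on Sep 21.
Flight 2 in UTC: 2:05 PM − 10:30 = 3:35 AM on Sep 21.
+10 hours 40 minutes → arrive 2:15 PM UTC on Sep 21.
Flight 1 lands earlier by 2 hours 15 minutes.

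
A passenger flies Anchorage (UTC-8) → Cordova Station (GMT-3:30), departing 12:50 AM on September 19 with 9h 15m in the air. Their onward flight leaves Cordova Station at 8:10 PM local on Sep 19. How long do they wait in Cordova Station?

5 hours 35 minutes

Convert departure to UTC: 12:50 AM + 8:00 = 8:50 AM UTC on Sep 19.
Add 9 hours 15 minutes flight time → 6:05 PM UTC.
Cordova Station is UTC−3:30, so local arrival = 6:05 PM − 3:30 = 2:35 PM on Sep 19.
Layover = 8:10 PM − 2:35 PM = 5 hours 35 minutes.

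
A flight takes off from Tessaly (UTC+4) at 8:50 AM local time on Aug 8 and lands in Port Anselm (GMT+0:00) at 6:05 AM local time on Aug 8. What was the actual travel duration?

1 hour 15 minutes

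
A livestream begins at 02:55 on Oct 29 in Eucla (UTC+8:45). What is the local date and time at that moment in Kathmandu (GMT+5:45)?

23:55 on Oct 28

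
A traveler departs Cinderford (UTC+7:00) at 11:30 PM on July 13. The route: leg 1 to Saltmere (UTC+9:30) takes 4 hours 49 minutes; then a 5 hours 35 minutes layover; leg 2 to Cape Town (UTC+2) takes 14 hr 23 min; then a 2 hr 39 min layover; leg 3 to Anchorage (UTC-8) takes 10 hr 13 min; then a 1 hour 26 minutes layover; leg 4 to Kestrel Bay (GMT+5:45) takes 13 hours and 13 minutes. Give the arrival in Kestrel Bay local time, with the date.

2:33 AM on July 16

Convert departure to UTC: 11:30 PM − 7:00 = 4:30 PM UTC on Jul 13.
Add 4 hours and 49 minutes leg 1 → 9:19 PM UTC.
Add 5 hours 35 minutes layover in Saltmere → 2:54 AM UTC (Jul 14).
Add 14 hours 23 minutes leg 2 → 5:17 PM UTC.
Add 2 hours 39 minutes layover in Cape Town → 7:56 PM UTC.
Add 10 hours and 13 minutes leg 3 → 6:09 AM UTC (Jul 15).
Add 1 hour and 26 minutes layover in Anchorage → 7:35 AM UTC.
Add 13 hours and 13 minutes leg 4 → 8:48 PM UTC.
Kestrel Bay is UTC+5:45, so local arrival = 8:48 PM + 5:45 = 2:33 AM on Jul 16.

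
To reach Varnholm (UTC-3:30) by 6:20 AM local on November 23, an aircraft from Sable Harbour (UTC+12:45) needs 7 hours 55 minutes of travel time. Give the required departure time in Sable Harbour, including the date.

Target arrival in UTC: 6:20 AM + 3:30 = 9:50 AM on Nov 23.
Subtract 7 hours and 55 minutes → departure 1:55 AM UTC on Nov 23.
Sable Harbour is UTC+12:45: 1:55 AM + 12:45 = 2:40 PM on Nov 23.

2:40 PM on November 23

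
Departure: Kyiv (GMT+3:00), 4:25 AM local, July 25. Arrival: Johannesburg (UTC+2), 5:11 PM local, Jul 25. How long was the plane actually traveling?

13 hours 46 minutes

Johannesburg is 1:00 behind Kyiv.
Clock-face elapsed time (ignoring zones) is 12 hours 46 minutes.
Actual elapsed = 12 hours 46 minutes + 1:00 = 13 hours 46 minutes.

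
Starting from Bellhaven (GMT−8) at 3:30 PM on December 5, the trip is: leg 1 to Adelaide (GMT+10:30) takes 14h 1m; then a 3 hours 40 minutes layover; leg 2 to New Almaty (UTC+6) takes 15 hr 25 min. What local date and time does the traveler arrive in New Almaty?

2:36 PM on December 7

Convert departure to UTC: 3:30 PM + 8:00 = 11:30 PM UTC on Dec 5.
Add 14 hours and 1 minute leg 1 → 1:31 PM UTC (Dec 6).
Add 3 hours 40 minutes layover in Adelaide → 5:11 PM UTC.
Add 15 hours and 25 minutes leg 2 → 8:36 AM UTC (Dec 7).
New Almaty is UTC+6:00, so local arrival = 8:36 AM + 6:00 = 2:36 PM on Dec 7.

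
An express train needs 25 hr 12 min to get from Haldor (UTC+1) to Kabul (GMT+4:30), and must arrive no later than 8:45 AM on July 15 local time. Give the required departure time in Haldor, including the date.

Target arrival in UTC: 8:45 AM − 4:30 = 4:15 AM on Jul 15.
Subtract 25 hours 12 minutes → departure 3:03 AM UTC on Jul 14.
Haldor is UTC+1:00: 3:03 AM + 1:00 = 4:03 AM on Jul 14.

4:03 AM on July 14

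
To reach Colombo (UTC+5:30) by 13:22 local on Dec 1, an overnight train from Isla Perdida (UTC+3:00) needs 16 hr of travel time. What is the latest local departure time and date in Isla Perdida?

Target arrival in UTC: 13:22 − 5:30 = 07:52 on Dec 1.
Subtract 16 hours → departure 15:52 UTC on Nov 30.
Isla Perdida is UTC+3:00: 15:52 + 3:00 = 18:52 on Nov 30.

18:52 on Nov 30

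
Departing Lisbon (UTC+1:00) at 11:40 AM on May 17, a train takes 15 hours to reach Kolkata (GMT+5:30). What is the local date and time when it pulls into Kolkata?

Convert departure to UTC: 11:40 AM − 1:00 = 10:40 AM UTC on May 17.
Add 15 hours travel time → 1:40 AM UTC (May 18).
Kolkata is UTC+5:30, so local arrival = 1:40 AM + 5:30 = 7:10 AM on May 18.

7:10 AM on May 18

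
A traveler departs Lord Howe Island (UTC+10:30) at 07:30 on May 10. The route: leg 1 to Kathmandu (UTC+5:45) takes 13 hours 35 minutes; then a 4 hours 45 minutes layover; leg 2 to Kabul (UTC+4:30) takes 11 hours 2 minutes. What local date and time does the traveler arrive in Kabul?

Convert departure to UTC: 07:30 − 10:30 = 21:00 UTC on May 9.
Add 13 hours 35 minutes leg 1 → 10:35 UTC (May 10).
Add 4 hours 45 minutes layover in Kathmandu → 15:20 UTC.
Add 11 hours and 2 minutes leg 2 → 02:22 UTC (May 11).
Kabul is UTC+4:30, so local arrival = 02:22 + 4:30 = 06:52 on May 11.

06:52 on May 11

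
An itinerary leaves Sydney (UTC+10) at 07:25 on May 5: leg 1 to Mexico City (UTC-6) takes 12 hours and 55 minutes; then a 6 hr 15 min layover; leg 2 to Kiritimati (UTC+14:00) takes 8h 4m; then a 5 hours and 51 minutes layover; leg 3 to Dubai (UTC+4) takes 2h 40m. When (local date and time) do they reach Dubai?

Convert departure to UTC: 07:25 − 10:00 = 21:25 UTC on May 4.
Add 12 hours and 55 minutes leg 1 → 10:20 UTC (May 5).
Add 6 hours and 15 minutes layover in Mexico City → 16:35 UTC.
Add 8 hours and 4 minutes leg 2 → 00:39 UTC (May 6).
Add 5 hours and 51 minutes layover in Kiritimati → 06:30 UTC.
Add 2 hours and 40 minutes leg 3 → 09:10 UTC.
Dubai is UTC+4:00, so local arrival = 09:10 + 4:00 = 13:10 on May 6.

13:10 on May 6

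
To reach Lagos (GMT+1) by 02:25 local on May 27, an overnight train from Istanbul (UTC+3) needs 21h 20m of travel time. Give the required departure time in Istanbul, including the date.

07:05 on May 26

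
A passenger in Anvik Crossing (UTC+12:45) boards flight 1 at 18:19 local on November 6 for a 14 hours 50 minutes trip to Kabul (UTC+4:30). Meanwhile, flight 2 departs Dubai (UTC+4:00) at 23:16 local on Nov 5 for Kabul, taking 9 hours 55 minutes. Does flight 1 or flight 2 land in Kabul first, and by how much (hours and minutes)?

the second, by 15 hours 13 minutes

Flight 1 in UTC: 18:19 − 12:45 = 05:34 on Nov 6.
+14 hours and 50 minutes → arrive 20:24 UTC on Nov 6.
Flight 2 in UTC: 23:16 − 4:00 = 19:16 on Nov 5.
+9 hours and 55 minutes → arrive 05:11 UTC on Nov 6.
Flight 2 lands earlier by 15 hours 13 minutes.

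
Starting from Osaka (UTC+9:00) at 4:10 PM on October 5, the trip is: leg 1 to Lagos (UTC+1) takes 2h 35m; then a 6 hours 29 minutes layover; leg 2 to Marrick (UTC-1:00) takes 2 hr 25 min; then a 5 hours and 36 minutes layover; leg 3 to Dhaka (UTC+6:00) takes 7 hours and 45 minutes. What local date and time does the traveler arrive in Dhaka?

Convert departure to UTC: 4:10 PM − 9:00 = 7:10 AM UTC on Oct 5.
Add 2 hours and 35 minutes leg 1 → 9:45 AM UTC.
Add 6 hours and 29 minutes layover in Lagos → 4:14 PM UTC.
Add 2 hours and 25 minutes leg 2 → 6:39 PM UTC.
Add 5 hours and 36 minutes layover in Marrick → 12:15 AM UTC (Oct 6).
Add 7 hours and 45 minutes leg 3 → 8:00 AM UTC.
Dhaka is UTC+6:00, so local arrival = 8:00 AM + 6:00 = 2:00 PM on Oct 6.

2:00 PM on October 6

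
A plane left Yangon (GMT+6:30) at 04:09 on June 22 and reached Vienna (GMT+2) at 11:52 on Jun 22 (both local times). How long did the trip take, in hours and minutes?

12 hours 13 minutes

Departure in UTC: 04:09 − 6:30 = 21:39 on Jun 21.
Arrival in UTC: 11:52 − 2:00 = 09:52 on Jun 22.
Elapsed = 09:52 − 21:39 (+1 day) = 12 hours 13 minutes.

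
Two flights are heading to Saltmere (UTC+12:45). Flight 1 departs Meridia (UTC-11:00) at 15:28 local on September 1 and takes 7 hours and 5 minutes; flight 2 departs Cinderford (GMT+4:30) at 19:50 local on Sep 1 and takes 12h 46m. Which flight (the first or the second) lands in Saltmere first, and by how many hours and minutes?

Flight 1 in UTC: 15:28 + 11:00 = 02:28 on Sep 2.
+7 hours 5 minutes → arrive 09:33 UTC on Sep 2.
Flight 2 in UTC: 19:50 − 4:30 = 15:20 on Sep 1.
+12 hours and 46 minutes → arrive 04:06 UTC on Sep 2.
Flight 2 lands earlier by 5 hours 27 minutes.

the second, by 5 hours 27 minutes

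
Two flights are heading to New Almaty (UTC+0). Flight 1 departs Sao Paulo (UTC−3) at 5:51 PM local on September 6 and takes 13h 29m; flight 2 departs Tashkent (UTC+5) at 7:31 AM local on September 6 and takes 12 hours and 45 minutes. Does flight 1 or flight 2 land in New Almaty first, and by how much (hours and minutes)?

the second, by 19 hours 4 minutes

Flight 1 in UTC: 5:51 PM + 3:00 = 8:51 PM on Sep 6.
+13 hours 29 minutes → arrive 10:20 AM UTC on Sep 7.
Flight 2 in UTC: 7:31 AM − 5:00 = 2:31 AM on Sep 6.
+12 hours 45 minutes → arrive 3:16 PM UTC on Sep 6.
Flight 2 lands earlier by 19 hours 4 minutes.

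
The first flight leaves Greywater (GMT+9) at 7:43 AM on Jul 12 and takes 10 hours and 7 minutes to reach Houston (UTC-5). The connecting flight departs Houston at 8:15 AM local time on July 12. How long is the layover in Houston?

4 hours 25 minutes

Convert departure to UTC: 7:43 AM − 9:00 = 10:43 PM UTC on Jul 11.
Add 10 hours 7 minutes flight time → 8:50 AM UTC (Jul 12).
Houston is UTC−5:00, so local arrival = 8:50 AM − 5:00 = 3:50 AM on Jul 12.
Layover = 8:15 AM − 3:50 AM = 4 hours 25 minutes.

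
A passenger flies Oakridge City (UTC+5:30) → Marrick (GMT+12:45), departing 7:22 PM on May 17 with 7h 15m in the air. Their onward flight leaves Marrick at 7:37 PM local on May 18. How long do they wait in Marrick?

9 hours 45 minutes

Convert departure to UTC: 7:22 PM − 5:30 = 1:52 PM UTC on May 17.
Add 7 hours 15 minutes flight time → 9:07 PM UTC.
Marrick is UTC+12:45, so local arrival = 9:07 PM + 12:45 = 9:52 AM on May 18.
Layover = 7:37 PM − 9:52 AM = 9 hours 45 minutes.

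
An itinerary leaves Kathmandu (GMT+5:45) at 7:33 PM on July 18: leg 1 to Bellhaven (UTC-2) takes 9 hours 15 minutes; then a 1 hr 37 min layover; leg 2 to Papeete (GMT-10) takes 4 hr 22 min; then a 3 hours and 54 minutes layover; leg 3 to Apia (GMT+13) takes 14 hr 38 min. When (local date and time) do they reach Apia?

Convert departure to UTC: 7:33 PM − 5:45 = 1:48 PM UTC on Jul 18.
Add 9 hours 15 minutes leg 1 → 11:03 PM UTC.
Add 1 hour 37 minutes layover in Bellhaven → 12:40 AM UTC (Jul 19).
Add 4 hours and 22 minutes leg 2 → 5:02 AM UTC.
Add 3 hours and 54 minutes layover in Papeete → 8:56 AM UTC.
Add 14 hours and 38 minutes leg 3 → 11:34 PM UTC.
Apia is UTC+13:00, so local arrival = 11:34 PM + 13:00 = 12:34 PM on Jul 20.

12:34 PM on July 20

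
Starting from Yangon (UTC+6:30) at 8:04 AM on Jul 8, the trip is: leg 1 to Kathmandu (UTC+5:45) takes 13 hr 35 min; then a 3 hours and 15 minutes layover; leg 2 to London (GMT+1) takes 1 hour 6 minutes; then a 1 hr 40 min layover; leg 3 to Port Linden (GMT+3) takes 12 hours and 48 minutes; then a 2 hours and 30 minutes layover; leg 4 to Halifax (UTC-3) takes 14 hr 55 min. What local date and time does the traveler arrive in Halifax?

Convert departure to UTC: 8:04 AM − 6:30 = 1:34 AM UTC on Jul 8.
Add 13 hours 35 minutes leg 1 → 3:09 PM UTC.
Add 3 hours 15 minutes layover in Kathmandu → 6:24 PM UTC.
Add 1 hour 6 minutes leg 2 → 7:30 PM UTC.
Add 1 hour 40 minutes layover in London → 9:10 PM UTC.
Add 12 hours and 48 minutes leg 3 → 9:58 AM UTC (Jul 9).
Add 2 hours 30 minutes layover in Port Linden → 12:28 PM UTC.
Add 14 hours and 55 minutes leg 4 → 3:23 AM UTC (Jul 10).
Halifax is UTC−3:00, so local arrival = 3:23 AM − 3:00 = 12:23 AM on Jul 10.

12:23 AM on July 10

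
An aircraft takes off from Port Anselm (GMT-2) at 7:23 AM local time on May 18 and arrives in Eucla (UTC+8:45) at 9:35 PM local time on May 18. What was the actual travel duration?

3 hours 27 minutes

Eucla is 10:45 ahead of Port Anselm.
Clock-face elapsed time (ignoring zones) is 14 hours 12 minutes.
Actual elapsed = 14 hours 12 minutes − 10:45 = 3 hours 27 minutes.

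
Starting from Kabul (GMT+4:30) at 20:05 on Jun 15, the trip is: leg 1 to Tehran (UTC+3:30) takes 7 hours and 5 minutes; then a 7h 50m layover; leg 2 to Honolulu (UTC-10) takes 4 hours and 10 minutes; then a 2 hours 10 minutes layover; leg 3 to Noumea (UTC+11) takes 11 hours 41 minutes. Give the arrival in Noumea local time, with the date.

11:31 on Jun 17

Convert departure to UTC: 20:05 − 4:30 = 15:35 UTC on Jun 15.
Add 7 hours 5 minutes leg 1 → 22:40 UTC.
Add 7 hours 50 minutes layover in Tehran → 06:30 UTC (Jun 16).
Add 4 hours 10 minutes leg 2 → 10:40 UTC.
Add 2 hours 10 minutes layover in Honolulu → 12:50 UTC.
Add 11 hours and 41 minutes leg 3 → 00:31 UTC (Jun 17).
Noumea is UTC+11:00, so local arrival = 00:31 + 11:00 = 11:31 on Jun 17.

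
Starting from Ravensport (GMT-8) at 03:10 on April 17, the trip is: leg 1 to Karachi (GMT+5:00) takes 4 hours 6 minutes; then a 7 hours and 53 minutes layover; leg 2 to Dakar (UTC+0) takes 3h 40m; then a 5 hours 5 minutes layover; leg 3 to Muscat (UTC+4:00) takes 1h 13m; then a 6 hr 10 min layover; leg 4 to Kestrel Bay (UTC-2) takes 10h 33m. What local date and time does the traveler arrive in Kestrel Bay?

23:50 on Apr 18

Convert departure to UTC: 03:10 + 8:00 = 11:10 UTC on Apr 17.
Add 4 hours and 6 minutes leg 1 → 15:16 UTC.
Add 7 hours and 53 minutes layover in Karachi → 23:09 UTC.
Add 3 hours 40 minutes leg 2 → 02:49 UTC (Apr 18).
Add 5 hours and 5 minutes layover in Dakar → 07:54 UTC.
Add 1 hour 13 minutes leg 3 → 09:07 UTC.
Add 6 hours 10 minutes layover in Muscat → 15:17 UTC.
Add 10 hours 33 minutes leg 4 → 01:50 UTC (Apr 19).
Kestrel Bay is UTC−2:00, so local arrival = 01:50 − 2:00 = 23:50 on Apr 18.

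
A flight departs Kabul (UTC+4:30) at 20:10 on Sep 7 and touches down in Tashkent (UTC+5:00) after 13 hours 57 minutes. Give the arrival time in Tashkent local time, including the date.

Convert departure to UTC: 20:10 − 4:30 = 15:40 UTC on Sep 7.
Add 13 hours and 57 minutes travel time → 05:37 UTC (Sep 8).
Tashkent is UTC+5:00, so local arrival = 05:37 + 5:00 = 10:37 on Sep 8.

10:37 on September 8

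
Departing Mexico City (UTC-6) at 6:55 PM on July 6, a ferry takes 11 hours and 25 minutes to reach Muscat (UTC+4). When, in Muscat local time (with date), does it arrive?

4:20 PM on July 7

Muscat is 10:00 ahead of Mexico City.
After 11 hours and 25 minutes it is 6:20 AM (Jul 7) in Mexico City.
Shift by the zone difference: 6:20 AM + 10:00 = 4:20 PM on Jul 7 in Muscat.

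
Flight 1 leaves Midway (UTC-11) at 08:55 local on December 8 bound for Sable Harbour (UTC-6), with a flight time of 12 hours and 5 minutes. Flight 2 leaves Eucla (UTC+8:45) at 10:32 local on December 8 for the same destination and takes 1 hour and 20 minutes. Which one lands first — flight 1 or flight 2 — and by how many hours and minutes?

the second, by 28 hours 53 minutes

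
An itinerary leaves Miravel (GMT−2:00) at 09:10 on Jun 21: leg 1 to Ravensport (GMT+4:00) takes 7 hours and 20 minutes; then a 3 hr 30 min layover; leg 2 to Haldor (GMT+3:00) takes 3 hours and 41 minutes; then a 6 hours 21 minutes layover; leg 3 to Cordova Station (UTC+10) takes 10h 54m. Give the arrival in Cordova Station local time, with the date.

Convert departure to UTC: 09:10 + 2:00 = 11:10 UTC on Jun 21.
Add 7 hours and 20 minutes leg 1 → 18:30 UTC.
Add 3 hours 30 minutes layover in Ravensport → 22:00 UTC.
Add 3 hours and 41 minutes leg 2 → 01:41 UTC (Jun 22).
Add 6 hours 21 minutes layover in Haldor → 08:02 UTC.
Add 10 hours 54 minutes leg 3 → 18:56 UTC.
Cordova Station is UTC+10:00, so local arrival = 18:56 + 10:00 = 04:56 on Jun 23.

04:56 on June 23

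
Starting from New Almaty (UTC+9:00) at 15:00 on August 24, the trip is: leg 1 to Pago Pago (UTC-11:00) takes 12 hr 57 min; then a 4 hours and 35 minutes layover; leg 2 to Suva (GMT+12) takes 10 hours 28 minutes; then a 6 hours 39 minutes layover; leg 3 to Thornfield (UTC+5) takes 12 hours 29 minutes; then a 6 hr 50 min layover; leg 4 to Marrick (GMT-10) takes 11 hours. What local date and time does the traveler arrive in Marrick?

Convert departure to UTC: 15:00 − 9:00 = 06:00 UTC on Aug 24.
Add 12 hours and 57 minutes leg 1 → 18:57 UTC.
Add 4 hours and 35 minutes layover in Pago Pago → 23:32 UTC.
Add 10 hours 28 minutes leg 2 → 10:00 UTC (Aug 25).
Add 6 hours 39 minutes layover in Suva → 16:39 UTC.
Add 12 hours 29 minutes leg 3 → 05:08 UTC (Aug 26).
Add 6 hours 50 minutes layover in Thornfield → 11:58 UTC.
Add 11 hours leg 4 → 22:58 UTC.
Marrick is UTC−10:00, so local arrival = 22:58 − 10:00 = 12:58 on Aug 26.

12:58 on Aug 26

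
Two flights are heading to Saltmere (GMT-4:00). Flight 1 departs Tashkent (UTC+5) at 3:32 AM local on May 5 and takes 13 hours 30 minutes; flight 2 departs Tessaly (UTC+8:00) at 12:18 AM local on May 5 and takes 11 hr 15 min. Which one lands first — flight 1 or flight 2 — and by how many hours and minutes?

Flight 1 in UTC: 3:32 AM − 5:00 = 10:32 PM on May 4.
+13 hours and 30 minutes → arrive 12:02 PM UTC on May 5.
Flight 2 in UTC: 12:18 AM − 8:00 = 4:18 PM on May 4.
+11 hours 15 minutes → arrive 3:33 AM UTC on May 5.
Flight 2 lands earlier by 8 hours 29 minutes.

the second, by 8 hours 29 minutes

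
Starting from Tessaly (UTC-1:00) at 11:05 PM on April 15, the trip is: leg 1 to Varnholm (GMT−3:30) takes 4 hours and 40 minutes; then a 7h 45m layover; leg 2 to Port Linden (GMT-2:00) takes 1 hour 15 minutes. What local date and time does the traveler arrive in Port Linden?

11:45 AM on Apr 16

Convert departure to UTC: 11:05 PM + 1:00 = 12:05 AM UTC on Apr 16.
Add 4 hours 40 minutes leg 1 → 4:45 AM UTC.
Add 7 hours 45 minutes layover in Varnholm → 12:30 PM UTC.
Add 1 hour 15 minutes leg 2 → 1:45 PM UTC.
Port Linden is UTC−2:00, so local arrival = 1:45 PM − 2:00 = 11:45 AM on Apr 16.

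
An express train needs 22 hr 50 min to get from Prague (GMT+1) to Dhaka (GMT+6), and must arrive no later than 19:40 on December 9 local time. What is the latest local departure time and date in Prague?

Target arrival in UTC: 19:40 − 6:00 = 13:40 on Dec 9.
Subtract 22 hours and 50 minutes → departure 14:50 UTC on Dec 8.
Prague is UTC+1:00: 14:50 + 1:00 = 15:50 on Dec 8.

15:50 on December 8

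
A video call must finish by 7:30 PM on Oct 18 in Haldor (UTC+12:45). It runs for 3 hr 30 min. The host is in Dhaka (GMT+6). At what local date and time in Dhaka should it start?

Target end time in UTC: 7:30 PM − 12:45 = 6:45 AM on Oct 18.
Subtract 3 hours and 30 minutes → start 3:15 AM UTC on Oct 18.
Dhaka is UTC+6:00: 3:15 AM + 6:00 = 9:15 AM on Oct 18.

9:15 AM on Oct 18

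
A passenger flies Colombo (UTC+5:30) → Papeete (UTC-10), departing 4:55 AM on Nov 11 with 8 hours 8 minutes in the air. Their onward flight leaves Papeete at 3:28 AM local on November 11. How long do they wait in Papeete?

Convert departure to UTC: 4:55 AM − 5:30 = 11:25 PM UTC on Nov 10.
Add 8 hours and 8 minutes flight time → 7:33 AM UTC (Nov 11).
Papeete is UTC−10:00, so local arrival = 7:33 AM − 10:00 = 9:33 PM on Nov 10.
Layover = 3:28 AM − 9:33 PM (+1 day) = 5 hours 55 minutes.

5 hours 55 minutes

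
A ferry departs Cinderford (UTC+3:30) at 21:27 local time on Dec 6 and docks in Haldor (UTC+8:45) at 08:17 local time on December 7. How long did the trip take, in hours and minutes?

Departure in UTC: 21:27 − 3:30 = 17:57 on Dec 6.
Arrival in UTC: 08:17 − 8:45 = 23:32 on Dec 6.
Elapsed = 23:32 − 17:57 = 5 hours 35 minutes.

5 hours 35 minutes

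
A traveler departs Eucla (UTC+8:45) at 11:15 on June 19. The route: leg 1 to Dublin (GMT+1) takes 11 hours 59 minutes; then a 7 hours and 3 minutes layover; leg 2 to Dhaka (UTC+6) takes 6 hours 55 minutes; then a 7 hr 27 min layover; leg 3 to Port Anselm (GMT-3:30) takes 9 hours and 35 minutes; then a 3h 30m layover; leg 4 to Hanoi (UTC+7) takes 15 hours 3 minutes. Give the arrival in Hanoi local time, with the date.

23:02 on Jun 21

Convert departure to UTC: 11:15 − 8:45 = 02:30 UTC on Jun 19.
Add 11 hours and 59 minutes leg 1 → 14:29 UTC.
Add 7 hours and 3 minutes layover in Dublin → 21:32 UTC.
Add 6 hours and 55 minutes leg 2 → 04:27 UTC (Jun 20).
Add 7 hours and 27 minutes layover in Dhaka → 11:54 UTC.
Add 9 hours and 35 minutes leg 3 → 21:29 UTC.
Add 3 hours 30 minutes layover in Port Anselm → 00:59 UTC (Jun 21).
Add 15 hours 3 minutes leg 4 → 16:02 UTC.
Hanoi is UTC+7:00, so local arrival = 16:02 + 7:00 = 23:02 on Jun 21.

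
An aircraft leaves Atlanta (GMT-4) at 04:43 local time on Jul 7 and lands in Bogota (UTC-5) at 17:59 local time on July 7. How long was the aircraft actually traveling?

Bogota is 1:00 behind Atlanta.
Clock-face elapsed time (ignoring zones) is 13 hours 16 minutes.
Actual elapsed = 13 hours 16 minutes + 1:00 = 14 hours 16 minutes.

14 hours 16 minutes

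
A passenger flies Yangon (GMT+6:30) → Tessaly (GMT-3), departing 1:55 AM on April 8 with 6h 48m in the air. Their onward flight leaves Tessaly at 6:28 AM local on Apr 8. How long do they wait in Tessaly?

Convert departure to UTC: 1:55 AM − 6:30 = 7:25 PM UTC on Apr 7.
Add 6 hours and 48 minutes flight time → 2:13 AM UTC (Apr 8).
Tessaly is UTC−3:00, so local arrival = 2:13 AM − 3:00 = 11:13 PM on Apr 7.
Layover = 6:28 AM − 11:13 PM (+1 day) = 7 hours 15 minutes.

7 hours 15 minutes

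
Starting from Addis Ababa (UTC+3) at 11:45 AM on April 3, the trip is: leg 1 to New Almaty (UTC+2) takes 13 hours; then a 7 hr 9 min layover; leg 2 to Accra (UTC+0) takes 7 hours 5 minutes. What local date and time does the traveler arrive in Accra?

Convert departure to UTC: 11:45 AM − 3:00 = 8:45 AM UTC on Apr 3.
Add 13 hours leg 1 → 9:45 PM UTC.
Add 7 hours 9 minutes layover in New Almaty → 4:54 AM UTC (Apr 4).
Add 7 hours 5 minutes leg 2 → 11:59 AM UTC.
Accra is UTC+0, so local arrival is the same: 11:59 AM on Apr 4.

11:59 AM on April 4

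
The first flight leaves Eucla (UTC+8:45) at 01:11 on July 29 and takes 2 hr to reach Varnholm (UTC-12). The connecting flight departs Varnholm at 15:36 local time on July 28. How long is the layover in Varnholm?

Convert departure to UTC: 01:11 − 8:45 = 16:26 UTC on Jul 28.
Add 2 hours flight time → 18:26 UTC.
Varnholm is UTC−12:00, so local arrival = 18:26 − 12:00 = 06:26 on Jul 28.
Layover = 15:36 − 06:26 = 9 hours 10 minutes.

9 hours 10 minutes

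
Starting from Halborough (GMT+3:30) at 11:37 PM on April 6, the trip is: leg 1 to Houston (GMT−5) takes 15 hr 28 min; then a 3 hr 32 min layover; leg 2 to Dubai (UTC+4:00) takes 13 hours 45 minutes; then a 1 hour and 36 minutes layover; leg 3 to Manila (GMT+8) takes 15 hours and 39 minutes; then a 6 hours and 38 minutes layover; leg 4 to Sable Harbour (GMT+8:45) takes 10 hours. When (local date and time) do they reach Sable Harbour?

11:30 PM on April 9

Convert departure to UTC: 11:37 PM − 3:30 = 8:07 PM UTC on Apr 6.
Add 15 hours 28 minutes leg 1 → 11:35 AM UTC (Apr 7).
Add 3 hours 32 minutes layover in Houston → 3:07 PM UTC.
Add 13 hours 45 minutes leg 2 → 4:52 AM UTC (Apr 8).
Add 1 hour 36 minutes layover in Dubai → 6:28 AM UTC.
Add 15 hours and 39 minutes leg 3 → 10:07 PM UTC.
Add 6 hours 38 minutes layover in Manila → 4:45 AM UTC (Apr 9).
Add 10 hours leg 4 → 2:45 PM UTC.
Sable Harbour is UTC+8:45, so local arrival = 2:45 PM + 8:45 = 11:30 PM on Apr 9.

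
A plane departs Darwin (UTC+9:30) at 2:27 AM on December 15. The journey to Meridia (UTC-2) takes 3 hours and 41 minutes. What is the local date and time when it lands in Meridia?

Meridia is 11:30 behind Darwin.
After 3 hours 41 minutes it is 6:08 AM in Darwin.
Shift by the zone difference: 6:08 AM − 11:30 = 6:38 PM on Dec 14 in Meridia.

6:38 PM on Dec 14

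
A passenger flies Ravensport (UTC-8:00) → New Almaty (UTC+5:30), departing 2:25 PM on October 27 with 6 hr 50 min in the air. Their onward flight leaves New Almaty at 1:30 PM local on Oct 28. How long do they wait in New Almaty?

Convert departure to UTC: 2:25 PM + 8:00 = 10:25 PM UTC on Oct 27.
Add 6 hours 50 minutes flight time → 5:15 AM UTC (Oct 28).
New Almaty is UTC+5:30, so local arrival = 5:15 AM + 5:30 = 10:45 AM on Oct 28.
Layover = 1:30 PM − 10:45 AM = 2 hours 45 minutes.

2 hours 45 minutes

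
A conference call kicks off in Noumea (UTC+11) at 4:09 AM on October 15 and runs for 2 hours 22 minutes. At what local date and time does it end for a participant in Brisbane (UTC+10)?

5:31 AM on October 15

Brisbane is 1:00 behind Noumea.
After 2 hours 22 minutes it is 6:31 AM in Noumea.
Shift by the zone difference: 6:31 AM − 1:00 = 5:31 AM on Oct 15 in Brisbane.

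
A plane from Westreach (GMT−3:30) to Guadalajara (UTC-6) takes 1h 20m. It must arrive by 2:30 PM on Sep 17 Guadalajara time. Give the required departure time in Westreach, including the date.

Target arrival in UTC: 2:30 PM + 6:00 = 8:30 PM on Sep 17.
Subtract 1 hour and 20 minutes → departure 7:10 PM UTC on Sep 17.
Westreach is UTC−3:30: 7:10 PM − 3:30 = 3:40 PM on Sep 17.

3:40 PM on Sep 17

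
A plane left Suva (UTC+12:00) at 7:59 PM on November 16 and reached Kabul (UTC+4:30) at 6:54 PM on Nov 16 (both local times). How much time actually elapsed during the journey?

Departure in UTC: 7:59 PM − 12:00 = 7:59 AM on Nov 16.
Arrival in UTC: 6:54 PM − 4:30 = 2:24 PM on Nov 16.
Elapsed = 2:24 PM − 7:59 AM = 6 hours 25 minutes.

6 hours 25 minutes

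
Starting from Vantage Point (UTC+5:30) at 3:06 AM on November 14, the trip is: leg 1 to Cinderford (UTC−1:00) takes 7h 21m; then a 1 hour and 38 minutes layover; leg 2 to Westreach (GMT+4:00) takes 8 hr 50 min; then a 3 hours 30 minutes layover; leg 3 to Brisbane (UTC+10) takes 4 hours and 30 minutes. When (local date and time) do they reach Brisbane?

9:25 AM on November 15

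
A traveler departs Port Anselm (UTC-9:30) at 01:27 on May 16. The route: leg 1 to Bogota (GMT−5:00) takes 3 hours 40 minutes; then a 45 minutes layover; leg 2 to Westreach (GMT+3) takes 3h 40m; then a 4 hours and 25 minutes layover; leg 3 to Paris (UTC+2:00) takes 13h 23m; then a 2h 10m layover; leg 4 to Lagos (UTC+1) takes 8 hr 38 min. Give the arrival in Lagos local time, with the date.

00:38 on May 18

Convert departure to UTC: 01:27 + 9:30 = 10:57 UTC on May 16.
Add 3 hours 40 minutes leg 1 → 14:37 UTC.
Add 45 minutes layover in Bogota → 15:22 UTC.
Add 3 hours 40 minutes leg 2 → 19:02 UTC.
Add 4 hours 25 minutes layover in Westreach → 23:27 UTC.
Add 13 hours 23 minutes leg 3 → 12:50 UTC (May 17).
Add 2 hours 10 minutes layover in Paris → 15:00 UTC.
Add 8 hours 38 minutes leg 4 → 23:38 UTC.
Lagos is UTC+1:00, so local arrival = 23:38 + 1:00 = 00:38 on May 18.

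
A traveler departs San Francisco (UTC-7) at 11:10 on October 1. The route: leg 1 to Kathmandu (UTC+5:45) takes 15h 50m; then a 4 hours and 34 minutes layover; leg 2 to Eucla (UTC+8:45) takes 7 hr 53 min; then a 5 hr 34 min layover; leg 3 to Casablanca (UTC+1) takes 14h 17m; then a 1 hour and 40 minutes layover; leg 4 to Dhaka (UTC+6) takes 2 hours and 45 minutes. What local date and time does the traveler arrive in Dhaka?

04:43 on Oct 4

Convert departure to UTC: 11:10 + 7:00 = 18:10 UTC on Oct 1.
Add 15 hours 50 minutes leg 1 → 10:00 UTC (Oct 2).
Add 4 hours 34 minutes layover in Kathmandu → 14:34 UTC.
Add 7 hours 53 minutes leg 2 → 22:27 UTC.
Add 5 hours and 34 minutes layover in Eucla → 04:01 UTC (Oct 3).
Add 14 hours and 17 minutes leg 3 → 18:18 UTC.
Add 1 hour 40 minutes layover in Casablanca → 19:58 UTC.
Add 2 hours 45 minutes leg 4 → 22:43 UTC.
Dhaka is UTC+6:00, so local arrival = 22:43 + 6:00 = 04:43 on Oct 4.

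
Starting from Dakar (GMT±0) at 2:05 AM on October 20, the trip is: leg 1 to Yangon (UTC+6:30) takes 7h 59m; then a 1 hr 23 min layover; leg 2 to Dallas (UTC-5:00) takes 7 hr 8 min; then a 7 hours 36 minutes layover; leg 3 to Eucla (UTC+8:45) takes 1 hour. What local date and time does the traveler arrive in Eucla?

Dakar is at UTC+0, so departure is already 2:05 AM UTC on Oct 20.
Add 7 hours 59 minutes leg 1 → 10:04 AM UTC.
Add 1 hour 23 minutes layover in Yangon → 11:27 AM UTC.
Add 7 hours and 8 minutes leg 2 → 6:35 PM UTC.
Add 7 hours and 36 minutes layover in Dallas → 2:11 AM UTC (Oct 21).
Add 1 hour leg 3 → 3:11 AM UTC.
Eucla is UTC+8:45, so local arrival = 3:11 AM + 8:45 = 11:56 AM on Oct 21.

11:56 AM on Oct 21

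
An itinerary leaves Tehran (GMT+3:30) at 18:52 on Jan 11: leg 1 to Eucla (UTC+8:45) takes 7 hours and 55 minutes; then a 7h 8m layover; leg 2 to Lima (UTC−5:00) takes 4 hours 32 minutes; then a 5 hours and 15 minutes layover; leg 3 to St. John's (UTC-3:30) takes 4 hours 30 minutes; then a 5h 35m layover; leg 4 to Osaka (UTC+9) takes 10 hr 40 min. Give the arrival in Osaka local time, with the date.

Convert departure to UTC: 18:52 − 3:30 = 15:22 UTC on Jan 11.
Add 7 hours 55 minutes leg 1 → 23:17 UTC.
Add 7 hours 8 minutes layover in Eucla → 06:25 UTC (Jan 12).
Add 4 hours and 32 minutes leg 2 → 10:57 UTC.
Add 5 hours and 15 minutes layover in Lima → 16:12 UTC.
Add 4 hours 30 minutes leg 3 → 20:42 UTC.
Add 5 hours 35 minutes layover in St. John's → 02:17 UTC (Jan 13).
Add 10 hours 40 minutes leg 4 → 12:57 UTC.
Osaka is UTC+9:00, so local arrival = 12:57 + 9:00 = 21:57 on Jan 13.

21:57 on Jan 13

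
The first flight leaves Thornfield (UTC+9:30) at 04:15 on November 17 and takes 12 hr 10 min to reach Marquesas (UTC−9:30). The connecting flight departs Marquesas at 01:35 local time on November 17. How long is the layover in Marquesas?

4 hours 10 minutes

Convert departure to UTC: 04:15 − 9:30 = 18:45 UTC on Nov 16.
Add 12 hours 10 minutes flight time → 06:55 UTC (Nov 17).
Marquesas is UTC−9:30, so local arrival = 06:55 − 9:30 = 21:25 on Nov 16.
Layover = 01:35 − 21:25 (+1 day) = 4 hours 10 minutes.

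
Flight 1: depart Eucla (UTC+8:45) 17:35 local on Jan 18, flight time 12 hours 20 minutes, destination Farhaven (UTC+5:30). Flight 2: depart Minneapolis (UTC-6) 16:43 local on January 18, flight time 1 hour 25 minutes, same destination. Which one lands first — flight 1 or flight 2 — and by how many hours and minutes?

the first, by 2 hours 58 minutes

Flight 1 in UTC: 17:35 − 8:45 = 08:50 on Jan 18.
+12 hours and 20 minutes → arrive 21:10 UTC on Jan 18.
Flight 2 in UTC: 16:43 + 6:00 = 22:43 on Jan 18.
+1 hour 25 minutes → arrive 00:08 UTC on Jan 19.
Flight 1 lands earlier by 2 hours 58 minutes.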